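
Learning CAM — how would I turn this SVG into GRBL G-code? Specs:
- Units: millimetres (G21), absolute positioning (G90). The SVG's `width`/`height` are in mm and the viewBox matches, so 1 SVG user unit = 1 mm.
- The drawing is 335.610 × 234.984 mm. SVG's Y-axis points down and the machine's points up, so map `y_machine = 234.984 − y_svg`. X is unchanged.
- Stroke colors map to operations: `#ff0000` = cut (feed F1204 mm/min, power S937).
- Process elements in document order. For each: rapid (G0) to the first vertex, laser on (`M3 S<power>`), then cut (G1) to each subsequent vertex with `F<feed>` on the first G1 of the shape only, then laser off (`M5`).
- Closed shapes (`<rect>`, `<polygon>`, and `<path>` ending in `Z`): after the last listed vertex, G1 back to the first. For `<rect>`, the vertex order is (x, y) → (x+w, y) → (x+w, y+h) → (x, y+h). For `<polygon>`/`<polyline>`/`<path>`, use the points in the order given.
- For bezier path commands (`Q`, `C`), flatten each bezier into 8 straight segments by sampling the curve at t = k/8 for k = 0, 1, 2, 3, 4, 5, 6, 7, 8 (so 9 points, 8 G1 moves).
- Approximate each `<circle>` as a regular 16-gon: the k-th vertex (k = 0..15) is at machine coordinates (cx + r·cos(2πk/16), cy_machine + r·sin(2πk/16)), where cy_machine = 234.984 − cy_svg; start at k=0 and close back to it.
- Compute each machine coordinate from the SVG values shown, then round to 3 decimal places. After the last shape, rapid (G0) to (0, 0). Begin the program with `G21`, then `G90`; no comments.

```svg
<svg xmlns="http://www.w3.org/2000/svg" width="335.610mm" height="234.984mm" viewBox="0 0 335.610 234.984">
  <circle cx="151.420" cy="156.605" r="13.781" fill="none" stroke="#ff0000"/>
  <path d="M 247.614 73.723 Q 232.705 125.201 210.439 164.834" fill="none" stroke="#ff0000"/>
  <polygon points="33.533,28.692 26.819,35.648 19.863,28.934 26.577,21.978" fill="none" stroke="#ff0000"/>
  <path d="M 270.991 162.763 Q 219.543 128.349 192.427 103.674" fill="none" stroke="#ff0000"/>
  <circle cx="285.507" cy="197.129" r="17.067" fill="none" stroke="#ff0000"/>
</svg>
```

viewBox `0 0 335.610 234.984` with mm width/height → 1 unit = 1 mm. Flip: y_m = 234.984 − y_svg.

**Shape 1** — `<circle>` circle, stroke `#ff0000` → cut (S937, F1204). Machine vertices: (165.201,78.379) → (164.152,83.653) → (161.165,88.124) → (156.694,91.111) → (151.420,92.160) → (146.146,91.111) → (141.675,88.124) → (138.688,83.653) → (137.639,78.379) → (138.688,73.105) → (141.675,68.634) → (146.146,65.647) → (151.420,64.598) → (156.694,65.647) → (161.165,68.634) → (164.152,73.105) → (165.201,78.379). Closed: final G1 returns to the first vertex.

**Shape 2** — `<path>` quadratic bezier, stroke `#ff0000` → cut (S937, F1204). Control points (SVG): P0=(247.614,73.723), P1=(232.705,125.201), P2=(210.439,164.834); sampled at t=k/8. Machine vertices: (247.614,161.261) → (243.772,148.577) → (239.700,136.262) → (235.398,124.318) → (230.866,112.744) → (226.104,101.540) → (221.112,90.707) → (215.891,80.243) → (210.439,70.150). Open path.

**Shape 3** — `<polygon>` regular polygon, stroke `#ff0000` → cut (S937, F1204). Machine vertices: (33.533,206.292) → (26.819,199.336) → (19.863,206.050) → (26.577,213.006) → (33.533,206.292). Closed: final G1 returns to the first vertex.

**Shape 4** — `<path>` quadratic bezier, stroke `#ff0000` → cut (S937, F1204). Control points (SVG): P0=(270.991,162.763), P1=(219.543,128.349), P2=(192.427,103.674); sampled at t=k/8. Machine vertices: (270.991,72.221) → (258.509,80.672) → (246.788,88.819) → (235.827,96.662) → (225.626,104.200) → (216.186,111.434) → (207.506,118.364) → (199.586,124.989) → (192.427,131.310). Open path.

**Shape 5** — `<circle>` circle, stroke `#ff0000` → cut (S937, F1204). Machine vertices: (302.574,37.855) → (301.275,44.386) → (297.575,49.923) → (292.038,53.623) → (285.507,54.922) → (278.976,53.623) → (273.439,49.923) → (269.739,44.386) → (268.440,37.855) → (269.739,31.324) → (273.439,25.787) → (278.976,22.087) → (285.507,20.788) → (292.038,22.087) → (297.575,25.787) → (301.275,31.324) → (302.574,37.855). Closed: final G1 returns to the first vertex.

G21
G90
G0 X165.201 Y78.379
M3 S937
G1 X164.152 Y83.653 F1204
G1 X161.165 Y88.124
G1 X156.694 Y91.111
G1 X151.420 Y92.160
G1 X146.146 Y91.111
G1 X141.675 Y88.124
G1 X138.688 Y83.653
G1 X137.639 Y78.379
G1 X138.688 Y73.105
G1 X141.675 Y68.634
G1 X146.146 Y65.647
G1 X151.420 Y64.598
G1 X156.694 Y65.647
G1 X161.165 Y68.634
G1 X164.152 Y73.105
G1 X165.201 Y78.379
M5
G0 X247.614 Y161.261
M3 S937
G1 X243.772 Y148.577 F1204
G1 X239.700 Y136.262
G1 X235.398 Y124.318
G1 X230.866 Y112.744
G1 X226.104 Y101.540
G1 X221.112 Y90.707
G1 X215.891 Y80.243
G1 X210.439 Y70.150
M5
G0 X33.533 Y206.292
M3 S937
G1 X26.819 Y199.336 F1204
G1 X19.863 Y206.050
G1 X26.577 Y213.006
G1 X33.533 Y206.292
M5
G0 X270.991 Y72.221
M3 S937
G1 X258.509 Y80.672 F1204
G1 X246.788 Y88.819
G1 X235.827 Y96.662
G1 X225.626 Y104.200
G1 X216.186 Y111.434
G1 X207.506 Y118.364
G1 X199.586 Y124.989
G1 X192.427 Y131.310
M5
G0 X302.574 Y37.855
M3 S937
G1 X301.275 Y44.386 F1204
G1 X297.575 Y49.923
G1 X292.038 Y53.623
G1 X285.507 Y54.922
G1 X278.976 Y53.623
G1 X273.439 Y49.923
G1 X269.739 Y44.386
G1 X268.440 Y37.855
G1 X269.739 Y31.324
G1 X273.439 Y25.787
G1 X278.976 Y22.087
G1 X285.507 Y20.788
G1 X292.038 Y22.087
G1 X297.575 Y25.787
G1 X301.275 Y31.324
G1 X302.574 Y37.855
M5
G0 X0.000 Y0.000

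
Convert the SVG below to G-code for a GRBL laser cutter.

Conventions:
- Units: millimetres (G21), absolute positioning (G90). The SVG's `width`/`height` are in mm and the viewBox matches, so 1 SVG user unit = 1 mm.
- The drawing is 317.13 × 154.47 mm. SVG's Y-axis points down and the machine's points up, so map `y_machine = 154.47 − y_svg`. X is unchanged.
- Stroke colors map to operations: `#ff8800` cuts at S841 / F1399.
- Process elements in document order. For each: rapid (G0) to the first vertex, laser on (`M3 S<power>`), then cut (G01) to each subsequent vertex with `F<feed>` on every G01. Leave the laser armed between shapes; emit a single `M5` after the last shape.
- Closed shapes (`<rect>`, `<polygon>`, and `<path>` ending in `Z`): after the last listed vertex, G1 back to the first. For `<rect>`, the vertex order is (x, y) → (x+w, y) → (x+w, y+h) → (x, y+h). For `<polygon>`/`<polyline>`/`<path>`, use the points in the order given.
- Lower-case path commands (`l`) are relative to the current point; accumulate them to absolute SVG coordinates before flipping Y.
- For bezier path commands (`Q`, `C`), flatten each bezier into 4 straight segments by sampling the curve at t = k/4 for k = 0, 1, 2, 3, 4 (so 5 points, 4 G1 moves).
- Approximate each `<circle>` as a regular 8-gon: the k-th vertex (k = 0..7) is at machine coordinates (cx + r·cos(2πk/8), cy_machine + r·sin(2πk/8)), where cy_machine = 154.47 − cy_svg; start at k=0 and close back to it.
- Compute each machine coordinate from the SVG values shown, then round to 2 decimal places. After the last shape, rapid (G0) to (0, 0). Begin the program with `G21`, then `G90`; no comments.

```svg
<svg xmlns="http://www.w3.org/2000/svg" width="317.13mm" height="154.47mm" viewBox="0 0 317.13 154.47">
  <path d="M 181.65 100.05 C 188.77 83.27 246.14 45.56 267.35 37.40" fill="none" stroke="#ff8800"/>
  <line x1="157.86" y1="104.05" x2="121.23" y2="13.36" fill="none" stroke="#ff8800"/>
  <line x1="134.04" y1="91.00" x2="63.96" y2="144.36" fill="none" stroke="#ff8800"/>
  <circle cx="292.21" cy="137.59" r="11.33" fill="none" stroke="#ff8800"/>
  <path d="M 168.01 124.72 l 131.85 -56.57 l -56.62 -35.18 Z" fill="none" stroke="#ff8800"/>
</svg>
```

G21
G90
G0 X181.65 Y54.42
M3 S841
G01 X195.06 Y70.14 F1399
G01 X219.22 Y88.98 F1399
G01 X246.01 Y106.20 F1399
G01 X267.35 Y117.07 F1399
G0 X157.86 Y50.42
M3 S841
G01 X121.23 Y141.11 F1399
G0 X134.04 Y63.47
M3 S841
G01 X63.96 Y10.11 F1399
G0 X303.54 Y16.88
M3 S841
G01 X300.22 Y24.89 F1399
G01 X292.21 Y28.21 F1399
G01 X284.20 Y24.89 F1399
G01 X280.88 Y16.88 F1399
G01 X284.20 Y8.87 F1399
G01 X292.21 Y5.55 F1399
G01 X300.22 Y8.87 F1399
G01 X303.54 Y16.88 F1399
G0 X168.01 Y29.75
M3 S841
G01 X299.86 Y86.32 F1399
G01 X243.24 Y121.50 F1399
G01 X168.01 Y29.75 F1399
M5
G0 X0.00 Y0.00

Since the viewBox matches the mm dimensions, user units are millimetres directly. The only transform is the Y-flip y_m = 154.47 − y_svg.

Shape 1 is a cubic bezier drawn with `<path>`. Its stroke #ff8800 means cut at S841, F1399. After flipping Y the toolpath is (181.65,54.42) → (195.06,70.14) → (219.22,88.98) → (246.01,106.20) → (267.35,117.07).

Shape 2 is a line segment drawn with `<line>`. Its stroke #ff8800 means cut at S841, F1399. After flipping Y the toolpath is (157.86,50.42) → (121.23,141.11).

Shape 3 is a line segment drawn with `<line>`. Its stroke #ff8800 means cut at S841, F1399. After flipping Y the toolpath is (134.04,63.47) → (63.96,10.11).

Shape 4 is a circle drawn with `<circle>`. Its stroke #ff8800 means cut at S841, F1399. After flipping Y the toolpath is (303.54,16.88) → (300.22,24.89) → (292.21,28.21) → (284.20,24.89) → (280.88,16.88) → (284.20,8.87) → (292.21,5.55) → (300.22,8.87) → (303.54,16.88), returning to the start.

Shape 5 is a closed polygon drawn with `<path>`. Its stroke #ff8800 means cut at S841, F1399. After flipping Y the toolpath is (168.01,29.75) → (299.86,86.32) → (243.24,121.50) → (168.01,29.75), returning to the start.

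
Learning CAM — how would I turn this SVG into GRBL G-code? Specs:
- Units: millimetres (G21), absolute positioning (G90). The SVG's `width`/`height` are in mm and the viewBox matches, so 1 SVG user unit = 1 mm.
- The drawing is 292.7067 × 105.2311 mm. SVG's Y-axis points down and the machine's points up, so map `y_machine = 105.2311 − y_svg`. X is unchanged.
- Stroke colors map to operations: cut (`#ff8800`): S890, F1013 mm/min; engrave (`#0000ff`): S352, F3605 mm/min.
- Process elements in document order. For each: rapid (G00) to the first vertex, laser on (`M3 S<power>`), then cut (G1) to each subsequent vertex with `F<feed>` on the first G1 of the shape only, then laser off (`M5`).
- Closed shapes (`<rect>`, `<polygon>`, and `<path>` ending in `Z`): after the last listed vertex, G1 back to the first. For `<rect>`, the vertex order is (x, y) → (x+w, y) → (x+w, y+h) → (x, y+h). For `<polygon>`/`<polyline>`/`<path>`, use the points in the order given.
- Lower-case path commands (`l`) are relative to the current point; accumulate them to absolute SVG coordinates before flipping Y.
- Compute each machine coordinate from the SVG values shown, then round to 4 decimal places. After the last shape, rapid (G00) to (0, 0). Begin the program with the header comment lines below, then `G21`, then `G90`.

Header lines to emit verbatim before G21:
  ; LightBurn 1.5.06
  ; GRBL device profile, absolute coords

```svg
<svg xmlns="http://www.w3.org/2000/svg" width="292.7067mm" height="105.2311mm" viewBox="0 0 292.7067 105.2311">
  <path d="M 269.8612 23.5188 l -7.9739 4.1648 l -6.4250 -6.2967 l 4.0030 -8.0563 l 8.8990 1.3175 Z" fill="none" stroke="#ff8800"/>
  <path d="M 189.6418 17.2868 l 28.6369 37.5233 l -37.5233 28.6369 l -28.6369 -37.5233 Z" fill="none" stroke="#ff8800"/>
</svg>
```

Since the viewBox matches the mm dimensions, user units are millimetres directly. The only transform is the Y-flip y_m = 105.2311 − y_svg.

Shape 1 is a regular polygon drawn with `<path>`. Its stroke #ff8800 means cut at S890, F1013. After flipping Y the toolpath is (269.8612,81.7123) → (261.8873,77.5475) → (255.4623,83.8442) → (259.4653,91.9005) → (268.3643,90.5830) → (269.8612,81.7123), returning to the start.

Shape 2 is a regular polygon drawn with `<path>`. Its stroke #ff8800 means cut at S890, F1013. After flipping Y the toolpath is (189.6418,87.9443) → (218.2787,50.4210) → (180.7554,21.7841) → (152.1185,59.3074) → (189.6418,87.9443), returning to the start.

; LightBurn 1.5.06
; GRBL device profile, absolute coords
G21
G90
G00 X269.8612 Y81.7123
M3 S890
G1 X261.8873 Y77.5475 F1013
G1 X255.4623 Y83.8442
G1 X259.4653 Y91.9005
G1 X268.3643 Y90.5830
G1 X269.8612 Y81.7123
M5
G00 X189.6418 Y87.9443
M3 S890
G1 X218.2787 Y50.4210 F1013
G1 X180.7554 Y21.7841
G1 X152.1185 Y59.3074
G1 X189.6418 Y87.9443
M5
G00 X0.0000 Y0.0000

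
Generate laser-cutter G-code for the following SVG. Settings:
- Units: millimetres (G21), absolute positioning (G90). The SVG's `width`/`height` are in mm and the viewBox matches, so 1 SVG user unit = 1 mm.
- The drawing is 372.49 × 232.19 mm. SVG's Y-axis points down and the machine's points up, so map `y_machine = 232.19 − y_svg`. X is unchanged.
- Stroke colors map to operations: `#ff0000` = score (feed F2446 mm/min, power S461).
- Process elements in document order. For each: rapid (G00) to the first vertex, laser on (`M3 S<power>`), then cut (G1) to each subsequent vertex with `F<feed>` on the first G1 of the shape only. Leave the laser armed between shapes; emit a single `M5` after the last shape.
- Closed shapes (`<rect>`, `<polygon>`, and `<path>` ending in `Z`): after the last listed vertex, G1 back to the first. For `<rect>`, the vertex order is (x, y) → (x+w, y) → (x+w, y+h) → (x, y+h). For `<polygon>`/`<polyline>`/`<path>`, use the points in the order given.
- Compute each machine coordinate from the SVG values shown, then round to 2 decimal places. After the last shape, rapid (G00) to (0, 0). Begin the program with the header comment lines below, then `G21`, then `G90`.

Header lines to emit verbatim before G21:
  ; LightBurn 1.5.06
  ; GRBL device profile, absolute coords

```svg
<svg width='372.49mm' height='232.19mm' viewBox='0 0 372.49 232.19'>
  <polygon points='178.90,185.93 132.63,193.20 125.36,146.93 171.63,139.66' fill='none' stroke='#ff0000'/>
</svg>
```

; LightBurn 1.5.06
; GRBL device profile, absolute coords
G21
G90
G00 X178.90 Y46.26
M3 S461
G1 X132.63 Y38.99 F2446
G1 X125.36 Y85.26
G1 X171.63 Y92.53
G1 X178.90 Y46.26
M5
G00 X0.00 Y0.00

1 u = 1 mm; y_m = 232.19 − y.

[1] `<polygon>` regular polygon, #ff0000→score S461 F2446: (178.90,46.26) → (132.63,38.99) → (125.36,85.26) → (171.63,92.53) → (178.90,46.26) (closed)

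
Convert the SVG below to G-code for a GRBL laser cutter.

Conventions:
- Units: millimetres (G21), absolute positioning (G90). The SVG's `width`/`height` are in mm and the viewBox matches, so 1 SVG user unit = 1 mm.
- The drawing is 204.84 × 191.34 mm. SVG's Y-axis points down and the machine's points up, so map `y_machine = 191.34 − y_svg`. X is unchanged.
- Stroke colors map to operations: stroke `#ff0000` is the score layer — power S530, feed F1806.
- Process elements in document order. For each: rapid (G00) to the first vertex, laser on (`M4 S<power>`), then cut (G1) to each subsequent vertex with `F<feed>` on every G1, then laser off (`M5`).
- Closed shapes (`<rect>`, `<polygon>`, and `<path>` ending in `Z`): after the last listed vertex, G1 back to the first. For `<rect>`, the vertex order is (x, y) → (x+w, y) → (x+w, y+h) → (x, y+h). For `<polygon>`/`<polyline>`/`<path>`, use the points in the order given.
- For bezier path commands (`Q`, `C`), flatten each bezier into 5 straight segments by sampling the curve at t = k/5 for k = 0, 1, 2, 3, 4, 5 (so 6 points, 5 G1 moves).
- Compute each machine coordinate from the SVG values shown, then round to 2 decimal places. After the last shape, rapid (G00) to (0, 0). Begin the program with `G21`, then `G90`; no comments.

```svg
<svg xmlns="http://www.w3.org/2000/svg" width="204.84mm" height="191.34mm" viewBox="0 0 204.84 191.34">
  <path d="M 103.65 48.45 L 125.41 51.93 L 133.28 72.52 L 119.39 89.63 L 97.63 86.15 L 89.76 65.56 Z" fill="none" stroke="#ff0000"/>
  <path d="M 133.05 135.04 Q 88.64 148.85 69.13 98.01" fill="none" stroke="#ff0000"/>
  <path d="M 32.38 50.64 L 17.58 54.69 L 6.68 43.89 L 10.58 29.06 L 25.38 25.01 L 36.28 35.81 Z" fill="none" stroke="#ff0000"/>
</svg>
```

G21
G90
G00 X103.65 Y142.89
M4 S530
G1 X125.41 Y139.41 F1806
G1 X133.28 Y118.82 F1806
G1 X119.39 Y101.71 F1806
G1 X97.63 Y105.19 F1806
G1 X89.76 Y125.78 F1806
G1 X103.65 Y142.89 F1806
M5
G00 X133.05 Y56.30
M4 S530
G1 X116.28 Y53.36 F1806
G1 X101.51 Y55.60 F1806
G1 X88.72 Y63.00 F1806
G1 X77.93 Y75.58 F1806
G1 X69.13 Y93.33 F1806
M5
G00 X32.38 Y140.70
M4 S530
G1 X17.58 Y136.65 F1806
G1 X6.68 Y147.45 F1806
G1 X10.58 Y162.28 F1806
G1 X25.38 Y166.33 F1806
G1 X36.28 Y155.53 F1806
G1 X32.38 Y140.70 F1806
M5
G00 X0.00 Y0.00

Since the viewBox matches the mm dimensions, user units are millimetres directly. The only transform is the Y-flip y_m = 191.34 − y_svg.

Shape 1 is a regular polygon drawn with `<path>`. Its stroke #ff0000 means score at S530, F1806. After flipping Y the toolpath is (103.65,142.89) → (125.41,139.41) → (133.28,118.82) → (119.39,101.71) → (97.63,105.19) → (89.76,125.78) → (103.65,142.89), returning to the start.

Shape 2 is a quadratic bezier drawn with `<path>`. Its stroke #ff0000 means score at S530, F1806. After flipping Y the toolpath is (133.05,56.30) → (116.28,53.36) → (101.51,55.60) → (88.72,63.00) → (77.93,75.58) → (69.13,93.33).

Shape 3 is a regular polygon drawn with `<path>`. Its stroke #ff0000 means score at S530, F1806. After flipping Y the toolpath is (32.38,140.70) → (17.58,136.65) → (6.68,147.45) → (10.58,162.28) → (25.38,166.33) → (36.28,155.53) → (32.38,140.70), returning to the start.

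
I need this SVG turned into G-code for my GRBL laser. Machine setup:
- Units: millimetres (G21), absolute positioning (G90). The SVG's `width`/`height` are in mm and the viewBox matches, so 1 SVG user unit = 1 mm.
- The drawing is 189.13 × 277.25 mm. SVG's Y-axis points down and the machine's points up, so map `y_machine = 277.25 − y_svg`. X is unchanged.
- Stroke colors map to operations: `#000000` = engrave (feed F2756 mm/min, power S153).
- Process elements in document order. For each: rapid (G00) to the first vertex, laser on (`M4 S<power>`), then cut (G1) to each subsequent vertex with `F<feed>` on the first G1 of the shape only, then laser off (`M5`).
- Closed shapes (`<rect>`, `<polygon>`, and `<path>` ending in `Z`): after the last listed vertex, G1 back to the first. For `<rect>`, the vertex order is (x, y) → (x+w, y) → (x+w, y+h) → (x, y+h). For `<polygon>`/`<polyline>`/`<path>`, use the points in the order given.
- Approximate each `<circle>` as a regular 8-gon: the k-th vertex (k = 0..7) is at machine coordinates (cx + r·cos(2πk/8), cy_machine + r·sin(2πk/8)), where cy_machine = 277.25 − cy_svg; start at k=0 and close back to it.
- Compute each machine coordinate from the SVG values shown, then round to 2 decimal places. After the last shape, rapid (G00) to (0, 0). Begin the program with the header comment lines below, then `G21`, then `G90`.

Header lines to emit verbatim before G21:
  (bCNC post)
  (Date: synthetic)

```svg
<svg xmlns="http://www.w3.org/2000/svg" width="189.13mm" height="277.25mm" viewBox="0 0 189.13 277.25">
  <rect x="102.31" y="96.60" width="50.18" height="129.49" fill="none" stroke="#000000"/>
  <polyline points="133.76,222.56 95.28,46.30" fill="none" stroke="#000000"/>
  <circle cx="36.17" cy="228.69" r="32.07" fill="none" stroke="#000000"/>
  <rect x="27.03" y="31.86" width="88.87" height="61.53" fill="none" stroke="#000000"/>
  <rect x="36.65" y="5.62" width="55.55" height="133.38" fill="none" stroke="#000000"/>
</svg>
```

1 u = 1 mm; y_m = 277.25 − y.

[1] `<rect>` rectangle, #000000→engrave S153 F2756: (102.31,180.65) → (152.49,180.65) → (152.49,51.16) → (102.31,51.16) → (102.31,180.65) (closed)

[2] `<polyline>` line segment, #000000→engrave S153 F2756: (133.76,54.69) → (95.28,230.95)

[3] `<circle>` circle, #000000→engrave S153 F2756: (68.24,48.56) → (58.85,71.24) → (36.17,80.63) → (13.49,71.24) → (4.10,48.56) → (13.49,25.88) → (36.17,16.49) → (58.85,25.88) → (68.24,48.56) (closed)

[4] `<rect>` rectangle, #000000→engrave S153 F2756: (27.03,245.39) → (115.90,245.39) → (115.90,183.86) → (27.03,183.86) → (27.03,245.39) (closed)

[5] `<rect>` rectangle, #000000→engrave S153 F2756: (36.65,271.63) → (92.20,271.63) → (92.20,138.25) → (36.65,138.25) → (36.65,271.63) (closed)

(bCNC post)
(Date: synthetic)
G21
G90
G00 X102.31 Y180.65
M4 S153
G1 X152.49 Y180.65 F2756
G1 X152.49 Y51.16
G1 X102.31 Y51.16
G1 X102.31 Y180.65
M5
G00 X133.76 Y54.69
M4 S153
G1 X95.28 Y230.95 F2756
M5
G00 X68.24 Y48.56
M4 S153
G1 X58.85 Y71.24 F2756
G1 X36.17 Y80.63
G1 X13.49 Y71.24
G1 X4.10 Y48.56
G1 X13.49 Y25.88
G1 X36.17 Y16.49
G1 X58.85 Y25.88
G1 X68.24 Y48.56
M5
G00 X27.03 Y245.39
M4 S153
G1 X115.90 Y245.39 F2756
G1 X115.90 Y183.86
G1 X27.03 Y183.86
G1 X27.03 Y245.39
M5
G00 X36.65 Y271.63
M4 S153
G1 X92.20 Y271.63 F2756
G1 X92.20 Y138.25
G1 X36.65 Y138.25
G1 X36.65 Y271.63
M5
G00 X0.00 Y0.00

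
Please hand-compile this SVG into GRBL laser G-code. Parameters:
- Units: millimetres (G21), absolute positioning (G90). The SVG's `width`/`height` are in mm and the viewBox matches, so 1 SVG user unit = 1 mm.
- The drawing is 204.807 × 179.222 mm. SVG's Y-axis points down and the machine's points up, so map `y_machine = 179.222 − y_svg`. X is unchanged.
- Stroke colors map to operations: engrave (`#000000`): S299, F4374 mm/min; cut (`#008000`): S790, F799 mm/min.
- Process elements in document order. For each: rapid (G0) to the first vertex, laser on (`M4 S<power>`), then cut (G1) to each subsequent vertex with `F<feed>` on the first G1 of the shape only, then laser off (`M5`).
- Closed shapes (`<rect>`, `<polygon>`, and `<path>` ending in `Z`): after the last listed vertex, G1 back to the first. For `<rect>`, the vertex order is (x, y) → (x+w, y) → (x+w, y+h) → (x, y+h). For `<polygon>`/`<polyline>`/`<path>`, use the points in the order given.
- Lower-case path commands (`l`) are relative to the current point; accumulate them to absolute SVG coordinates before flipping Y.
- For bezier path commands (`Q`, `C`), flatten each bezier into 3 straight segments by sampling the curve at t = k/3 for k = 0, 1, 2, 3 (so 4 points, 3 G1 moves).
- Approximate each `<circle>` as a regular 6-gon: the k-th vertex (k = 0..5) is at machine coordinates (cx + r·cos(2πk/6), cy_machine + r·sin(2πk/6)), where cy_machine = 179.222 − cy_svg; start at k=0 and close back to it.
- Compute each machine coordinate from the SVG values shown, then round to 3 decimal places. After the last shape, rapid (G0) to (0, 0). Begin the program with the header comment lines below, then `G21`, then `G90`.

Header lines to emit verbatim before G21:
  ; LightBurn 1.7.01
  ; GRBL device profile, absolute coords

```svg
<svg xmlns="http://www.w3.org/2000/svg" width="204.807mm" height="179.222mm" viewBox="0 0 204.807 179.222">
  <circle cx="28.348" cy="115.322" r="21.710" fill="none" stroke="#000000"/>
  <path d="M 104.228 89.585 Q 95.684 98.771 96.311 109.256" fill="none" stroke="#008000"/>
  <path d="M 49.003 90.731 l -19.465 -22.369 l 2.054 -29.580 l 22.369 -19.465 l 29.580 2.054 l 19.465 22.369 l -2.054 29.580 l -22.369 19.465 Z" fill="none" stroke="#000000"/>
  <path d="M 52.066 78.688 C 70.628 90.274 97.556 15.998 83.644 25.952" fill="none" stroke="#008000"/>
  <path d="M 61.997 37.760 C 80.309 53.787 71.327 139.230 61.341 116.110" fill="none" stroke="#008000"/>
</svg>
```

Since the viewBox matches the mm dimensions, user units are millimetres directly. The only transform is the Y-flip y_m = 179.222 − y_svg.

Shape 1 is a circle drawn with `<circle>`. Its stroke #000000 means engrave at S299, F4374. After flipping Y the toolpath is (50.058,63.900) → (39.203,82.701) → (17.493,82.701) → (6.638,63.900) → (17.493,45.099) → (39.203,45.099) → (50.058,63.900), returning to the start.

Shape 2 is a quadratic bezier drawn with `<path>`. Its stroke #008000 means cut at S790, F799. After flipping Y the toolpath is (104.228,89.637) → (99.551,83.369) → (96.912,76.812) → (96.311,69.966).

Shape 3 is a regular polygon drawn with `<path>`. Its stroke #000000 means engrave at S299, F4374. After flipping Y the toolpath is (49.003,88.491) → (29.538,110.860) → (31.592,140.440) → (53.961,159.905) → (83.541,157.851) → (103.006,135.482) → (100.952,105.902) → (78.583,86.437) → (49.003,88.491), returning to the start.

Shape 4 is a cubic bezier drawn with `<path>`. Its stroke #008000 means cut at S790, F799. After flipping Y the toolpath is (52.066,100.534) → (71.594,111.269) → (85.765,141.447) → (83.644,153.270).

Shape 5 is a cubic bezier drawn with `<path>`. Its stroke #008000 means cut at S790, F799. After flipping Y the toolpath is (61.997,141.462) → (72.185,108.888) → (70.019,69.588) → (61.341,63.112).

; LightBurn 1.7.01
; GRBL device profile, absolute coords
G21
G90
G0 X50.058 Y63.900
M4 S299
G1 X39.203 Y82.701 F4374
G1 X17.493 Y82.701
G1 X6.638 Y63.900
G1 X17.493 Y45.099
G1 X39.203 Y45.099
G1 X50.058 Y63.900
M5
G0 X104.228 Y89.637
M4 S790
G1 X99.551 Y83.369 F799
G1 X96.912 Y76.812
G1 X96.311 Y69.966
M5
G0 X49.003 Y88.491
M4 S299
G1 X29.538 Y110.860 F4374
G1 X31.592 Y140.440
G1 X53.961 Y159.905
G1 X83.541 Y157.851
G1 X103.006 Y135.482
G1 X100.952 Y105.902
G1 X78.583 Y86.437
G1 X49.003 Y88.491
M5
G0 X52.066 Y100.534
M4 S790
G1 X71.594 Y111.269 F799
G1 X85.765 Y141.447
G1 X83.644 Y153.270
M5
G0 X61.997 Y141.462
M4 S790
G1 X72.185 Y108.888 F799
G1 X70.019 Y69.588
G1 X61.341 Y63.112
M5
G0 X0.000 Y0.000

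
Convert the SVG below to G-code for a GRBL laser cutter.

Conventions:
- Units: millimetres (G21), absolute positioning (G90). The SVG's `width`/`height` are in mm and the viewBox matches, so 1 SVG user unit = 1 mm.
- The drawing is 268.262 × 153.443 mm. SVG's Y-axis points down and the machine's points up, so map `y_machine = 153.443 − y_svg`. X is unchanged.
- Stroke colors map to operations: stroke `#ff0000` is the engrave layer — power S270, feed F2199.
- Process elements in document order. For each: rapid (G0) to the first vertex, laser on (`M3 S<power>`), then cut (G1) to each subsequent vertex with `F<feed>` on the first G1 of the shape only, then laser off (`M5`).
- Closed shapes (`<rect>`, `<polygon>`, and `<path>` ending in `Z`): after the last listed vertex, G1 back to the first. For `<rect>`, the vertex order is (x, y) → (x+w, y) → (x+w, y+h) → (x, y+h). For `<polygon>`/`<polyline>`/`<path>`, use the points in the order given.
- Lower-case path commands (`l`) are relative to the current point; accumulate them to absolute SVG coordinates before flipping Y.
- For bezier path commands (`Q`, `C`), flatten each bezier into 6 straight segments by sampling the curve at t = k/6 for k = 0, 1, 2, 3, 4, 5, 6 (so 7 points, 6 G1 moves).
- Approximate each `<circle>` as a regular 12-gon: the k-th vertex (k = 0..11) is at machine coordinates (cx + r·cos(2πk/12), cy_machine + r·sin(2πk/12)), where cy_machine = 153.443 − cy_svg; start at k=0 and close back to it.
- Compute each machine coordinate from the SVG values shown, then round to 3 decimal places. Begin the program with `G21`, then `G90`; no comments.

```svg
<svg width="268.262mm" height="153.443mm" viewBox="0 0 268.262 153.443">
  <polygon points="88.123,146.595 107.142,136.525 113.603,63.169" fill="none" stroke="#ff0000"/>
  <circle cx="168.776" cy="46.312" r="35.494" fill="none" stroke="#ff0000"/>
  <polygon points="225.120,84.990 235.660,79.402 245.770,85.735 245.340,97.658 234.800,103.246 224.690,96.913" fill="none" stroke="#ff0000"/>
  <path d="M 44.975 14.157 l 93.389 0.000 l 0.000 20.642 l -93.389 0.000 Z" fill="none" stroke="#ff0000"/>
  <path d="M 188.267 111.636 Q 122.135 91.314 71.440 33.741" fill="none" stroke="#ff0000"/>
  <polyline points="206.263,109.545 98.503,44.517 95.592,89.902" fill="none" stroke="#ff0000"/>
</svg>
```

Since the viewBox matches the mm dimensions, user units are millimetres directly. The only transform is the Y-flip y_m = 153.443 − y_svg.

Shape 1 is a closed polygon drawn with `<polygon>`. Its stroke #ff0000 means engrave at S270, F2199. After flipping Y the toolpath is (88.123,6.848) → (107.142,16.918) → (113.603,90.274) → (88.123,6.848), returning to the start.

Shape 2 is a circle drawn with `<circle>`. Its stroke #ff0000 means engrave at S270, F2199. After flipping Y the toolpath is (204.270,107.131) → (199.515,124.878) → (186.523,137.870) → (168.776,142.625) → (151.029,137.870) → (138.037,124.878) → (133.282,107.131) → (138.037,89.384) → (151.029,76.392) → (168.776,71.637) → (186.523,76.392) → (199.515,89.384) → (204.270,107.131), returning to the start.

Shape 3 is a regular polygon drawn with `<polygon>`. Its stroke #ff0000 means engrave at S270, F2199. After flipping Y the toolpath is (225.120,68.453) → (235.660,74.041) → (245.770,67.708) → (245.340,55.785) → (234.800,50.197) → (224.690,56.530) → (225.120,68.453), returning to the start.

Shape 4 is a rectangle drawn with `<path>`. Its stroke #ff0000 means engrave at S270, F2199. After flipping Y the toolpath is (44.975,139.286) → (138.364,139.286) → (138.364,118.644) → (44.975,118.644) → (44.975,139.286), returning to the start.

Shape 5 is a quadratic bezier drawn with `<path>`. Its stroke #ff0000 means engrave at S270, F2199. After flipping Y the toolpath is (188.267,41.807) → (166.652,49.616) → (145.894,59.494) → (125.994,71.442) → (106.952,85.459) → (88.767,101.546) → (71.440,119.702).

Shape 6 is a open polyline drawn with `<polyline>`. Its stroke #ff0000 means engrave at S270, F2199. After flipping Y the toolpath is (206.263,43.898) → (98.503,108.926) → (95.592,63.541).

G21
G90
G0 X88.123 Y6.848
M3 S270
G1 X107.142 Y16.918 F2199
G1 X113.603 Y90.274
G1 X88.123 Y6.848
M5
G0 X204.270 Y107.131
M3 S270
G1 X199.515 Y124.878 F2199
G1 X186.523 Y137.870
G1 X168.776 Y142.625
G1 X151.029 Y137.870
G1 X138.037 Y124.878
G1 X133.282 Y107.131
G1 X138.037 Y89.384
G1 X151.029 Y76.392
G1 X168.776 Y71.637
G1 X186.523 Y76.392
G1 X199.515 Y89.384
G1 X204.270 Y107.131
M5
G0 X225.120 Y68.453
M3 S270
G1 X235.660 Y74.041 F2199
G1 X245.770 Y67.708
G1 X245.340 Y55.785
G1 X234.800 Y50.197
G1 X224.690 Y56.530
G1 X225.120 Y68.453
M5
G0 X44.975 Y139.286
M3 S270
G1 X138.364 Y139.286 F2199
G1 X138.364 Y118.644
G1 X44.975 Y118.644
G1 X44.975 Y139.286
M5
G0 X188.267 Y41.807
M3 S270
G1 X166.652 Y49.616 F2199
G1 X145.894 Y59.494
G1 X125.994 Y71.442
G1 X106.952 Y85.459
G1 X88.767 Y101.546
G1 X71.440 Y119.702
M5
G0 X206.263 Y43.898
M3 S270
G1 X98.503 Y108.926 F2199
G1 X95.592 Y63.541
M5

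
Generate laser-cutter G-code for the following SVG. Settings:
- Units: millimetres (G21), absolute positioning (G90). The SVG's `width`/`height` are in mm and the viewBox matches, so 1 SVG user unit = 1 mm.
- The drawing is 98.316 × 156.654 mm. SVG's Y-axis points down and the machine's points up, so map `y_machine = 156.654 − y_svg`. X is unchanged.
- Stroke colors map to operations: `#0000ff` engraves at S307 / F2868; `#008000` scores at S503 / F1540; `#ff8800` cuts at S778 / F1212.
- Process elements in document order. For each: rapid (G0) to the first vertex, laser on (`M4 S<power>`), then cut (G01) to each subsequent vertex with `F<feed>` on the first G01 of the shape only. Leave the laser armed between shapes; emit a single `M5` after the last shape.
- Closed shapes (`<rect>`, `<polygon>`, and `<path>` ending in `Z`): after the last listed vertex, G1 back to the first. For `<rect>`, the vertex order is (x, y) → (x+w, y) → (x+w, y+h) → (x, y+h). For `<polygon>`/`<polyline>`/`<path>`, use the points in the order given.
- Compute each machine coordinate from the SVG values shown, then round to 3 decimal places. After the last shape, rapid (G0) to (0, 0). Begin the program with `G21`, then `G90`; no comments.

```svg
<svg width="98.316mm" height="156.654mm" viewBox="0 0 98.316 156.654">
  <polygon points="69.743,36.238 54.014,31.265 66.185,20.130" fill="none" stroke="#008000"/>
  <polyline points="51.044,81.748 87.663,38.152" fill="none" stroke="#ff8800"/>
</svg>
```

viewBox `0 0 98.316 156.654` with mm width/height → 1 unit = 1 mm. Flip: y_m = 156.654 − y_svg.

**Shape 1** — `<polygon>` regular polygon, stroke `#008000` → score (S503, F1540). Machine vertices: (69.743,120.416) → (54.014,125.389) → (66.185,136.524) → (69.743,120.416). Closed: final G1 returns to the first vertex.

**Shape 2** — `<polyline>` line segment, stroke `#ff8800` → cut (S778, F1212). Machine vertices: (51.044,74.906) → (87.663,118.502). Open path.

G21
G90
G0 X69.743 Y120.416
M4 S503
G01 X54.014 Y125.389 F1540
G01 X66.185 Y136.524
G01 X69.743 Y120.416
G0 X51.044 Y74.906
M4 S778
G01 X87.663 Y118.502 F1212
M5
G0 X0.000 Y0.000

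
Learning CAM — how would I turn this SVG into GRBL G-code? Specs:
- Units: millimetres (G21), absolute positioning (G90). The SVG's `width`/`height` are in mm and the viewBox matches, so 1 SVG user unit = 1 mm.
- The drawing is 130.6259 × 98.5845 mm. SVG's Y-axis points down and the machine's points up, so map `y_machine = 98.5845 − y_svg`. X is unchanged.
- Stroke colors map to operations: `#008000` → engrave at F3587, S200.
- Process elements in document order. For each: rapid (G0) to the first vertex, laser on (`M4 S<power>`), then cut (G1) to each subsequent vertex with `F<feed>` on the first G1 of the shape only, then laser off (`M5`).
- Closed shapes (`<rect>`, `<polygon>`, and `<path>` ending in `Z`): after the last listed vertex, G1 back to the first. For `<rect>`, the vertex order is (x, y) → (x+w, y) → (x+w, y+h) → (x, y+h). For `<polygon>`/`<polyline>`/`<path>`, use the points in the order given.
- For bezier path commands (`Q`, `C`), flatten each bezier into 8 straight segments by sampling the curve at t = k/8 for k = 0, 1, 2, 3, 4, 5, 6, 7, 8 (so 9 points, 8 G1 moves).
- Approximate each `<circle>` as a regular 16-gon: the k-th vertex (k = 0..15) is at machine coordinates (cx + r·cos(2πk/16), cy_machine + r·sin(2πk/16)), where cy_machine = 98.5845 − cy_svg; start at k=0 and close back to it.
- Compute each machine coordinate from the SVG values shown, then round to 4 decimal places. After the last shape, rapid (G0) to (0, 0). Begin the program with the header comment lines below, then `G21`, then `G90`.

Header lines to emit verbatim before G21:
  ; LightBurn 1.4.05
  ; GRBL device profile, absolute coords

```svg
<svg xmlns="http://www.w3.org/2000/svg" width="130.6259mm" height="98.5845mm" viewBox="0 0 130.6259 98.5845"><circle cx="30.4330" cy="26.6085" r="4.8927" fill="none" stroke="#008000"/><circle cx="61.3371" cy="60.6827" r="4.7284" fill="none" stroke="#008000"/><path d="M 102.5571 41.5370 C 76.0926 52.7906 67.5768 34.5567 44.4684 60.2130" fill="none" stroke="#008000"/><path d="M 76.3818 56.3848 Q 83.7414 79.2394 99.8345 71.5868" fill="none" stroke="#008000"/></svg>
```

Since the viewBox matches the mm dimensions, user units are millimetres directly. The only transform is the Y-flip y_m = 98.5845 − y_svg.

Shape 1 is a circle drawn with `<circle>`. Its stroke #008000 means engrave at S200, F3587. After flipping Y the toolpath is (35.3257,71.9760) → (34.9533,73.8484) → (33.8927,75.4357) → (32.3054,76.4963) → (30.4330,76.8687) → (28.5606,76.4963) → (26.9733,75.4357) → (25.9127,73.8484) → (25.5403,71.9760) → (25.9127,70.1036) → (26.9733,68.5163) → (28.5606,67.4557) → (30.4330,67.0833) → (32.3054,67.4557) → (33.8927,68.5163) → (34.9533,70.1036) → (35.3257,71.9760), returning to the start.

Shape 2 is a circle drawn with `<circle>`. Its stroke #008000 means engrave at S200, F3587. After flipping Y the toolpath is (66.0655,37.9018) → (65.7056,39.7113) → (64.6806,41.2453) → (63.1466,42.2703) → (61.3371,42.6302) → (59.5276,42.2703) → (57.9936,41.2453) → (56.9686,39.7113) → (56.6087,37.9018) → (56.9686,36.0923) → (57.9936,34.5583) → (59.5276,33.5333) → (61.3371,33.1734) → (63.1466,33.5333) → (64.6806,34.5583) → (65.7056,36.0923) → (66.0655,37.9018), returning to the start.

Shape 3 is a cubic bezier drawn with `<path>`. Its stroke #008000 means engrave at S200, F3587. After flipping Y the toolpath is (102.5571,57.0475) → (93.4107,54.0663) → (85.5656,52.9897) → (78.6406,52.9577) → (72.2542,53.1105) → (66.0251,52.5882) → (59.5720,50.5308) → (52.5136,46.0786) → (44.4684,38.3715).

Shape 4 is a quadratic bezier drawn with `<path>`. Its stroke #008000 means engrave at S200, F3587. After flipping Y the toolpath is (76.3818,42.1997) → (78.3582,36.9627) → (80.6074,32.6791) → (83.1296,29.3488) → (85.9248,26.9719) → (88.9928,25.5483) → (92.3338,25.0781) → (95.9477,25.5612) → (99.8345,26.9977).

; LightBurn 1.4.05
; GRBL device profile, absolute coords
G21
G90
G0 X35.3257 Y71.9760
M4 S200
G1 X34.9533 Y73.8484 F3587
G1 X33.8927 Y75.4357
G1 X32.3054 Y76.4963
G1 X30.4330 Y76.8687
G1 X28.5606 Y76.4963
G1 X26.9733 Y75.4357
G1 X25.9127 Y73.8484
G1 X25.5403 Y71.9760
G1 X25.9127 Y70.1036
G1 X26.9733 Y68.5163
G1 X28.5606 Y67.4557
G1 X30.4330 Y67.0833
G1 X32.3054 Y67.4557
G1 X33.8927 Y68.5163
G1 X34.9533 Y70.1036
G1 X35.3257 Y71.9760
M5
G0 X66.0655 Y37.9018
M4 S200
G1 X65.7056 Y39.7113 F3587
G1 X64.6806 Y41.2453
G1 X63.1466 Y42.2703
G1 X61.3371 Y42.6302
G1 X59.5276 Y42.2703
G1 X57.9936 Y41.2453
G1 X56.9686 Y39.7113
G1 X56.6087 Y37.9018
G1 X56.9686 Y36.0923
G1 X57.9936 Y34.5583
G1 X59.5276 Y33.5333
G1 X61.3371 Y33.1734
G1 X63.1466 Y33.5333
G1 X64.6806 Y34.5583
G1 X65.7056 Y36.0923
G1 X66.0655 Y37.9018
M5
G0 X102.5571 Y57.0475
M4 S200
G1 X93.4107 Y54.0663 F3587
G1 X85.5656 Y52.9897
G1 X78.6406 Y52.9577
G1 X72.2542 Y53.1105
G1 X66.0251 Y52.5882
G1 X59.5720 Y50.5308
G1 X52.5136 Y46.0786
G1 X44.4684 Y38.3715
M5
G0 X76.3818 Y42.1997
M4 S200
G1 X78.3582 Y36.9627 F3587
G1 X80.6074 Y32.6791
G1 X83.1296 Y29.3488
G1 X85.9248 Y26.9719
G1 X88.9928 Y25.5483
G1 X92.3338 Y25.0781
G1 X95.9477 Y25.5612
G1 X99.8345 Y26.9977
M5
G0 X0.0000 Y0.0000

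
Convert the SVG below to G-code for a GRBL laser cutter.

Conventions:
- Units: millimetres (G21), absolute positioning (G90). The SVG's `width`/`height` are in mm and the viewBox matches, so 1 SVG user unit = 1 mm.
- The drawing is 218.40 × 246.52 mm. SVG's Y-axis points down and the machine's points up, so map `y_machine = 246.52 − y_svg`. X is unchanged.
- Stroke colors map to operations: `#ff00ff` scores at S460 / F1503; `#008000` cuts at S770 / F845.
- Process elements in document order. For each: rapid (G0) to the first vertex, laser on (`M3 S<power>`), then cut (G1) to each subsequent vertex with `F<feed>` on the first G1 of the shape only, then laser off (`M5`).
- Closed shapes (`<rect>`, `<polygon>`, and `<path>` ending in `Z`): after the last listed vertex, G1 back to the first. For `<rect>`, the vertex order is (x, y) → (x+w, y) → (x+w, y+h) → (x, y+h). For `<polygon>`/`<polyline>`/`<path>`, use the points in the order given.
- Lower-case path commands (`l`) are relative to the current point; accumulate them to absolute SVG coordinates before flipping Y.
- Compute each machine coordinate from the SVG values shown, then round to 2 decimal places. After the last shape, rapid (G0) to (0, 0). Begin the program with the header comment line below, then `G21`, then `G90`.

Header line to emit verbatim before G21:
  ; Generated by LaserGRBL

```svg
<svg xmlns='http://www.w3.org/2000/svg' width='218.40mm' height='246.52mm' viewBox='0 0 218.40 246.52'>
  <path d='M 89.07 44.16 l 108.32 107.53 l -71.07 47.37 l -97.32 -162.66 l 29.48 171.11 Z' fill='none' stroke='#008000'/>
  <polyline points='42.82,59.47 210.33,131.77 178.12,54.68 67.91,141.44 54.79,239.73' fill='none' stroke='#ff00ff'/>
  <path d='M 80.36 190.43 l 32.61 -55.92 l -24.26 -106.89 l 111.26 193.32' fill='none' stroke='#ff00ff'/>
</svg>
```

; Generated by LaserGRBL
G21
G90
G0 X89.07 Y202.36
M3 S770
G1 X197.39 Y94.83 F845
G1 X126.32 Y47.46
G1 X29.00 Y210.12
G1 X58.48 Y39.01
G1 X89.07 Y202.36
M5
G0 X42.82 Y187.05
M3 S460
G1 X210.33 Y114.75 F1503
G1 X178.12 Y191.84
G1 X67.91 Y105.08
G1 X54.79 Y6.79
M5
G0 X80.36 Y56.09
M3 S460
G1 X112.97 Y112.01 F1503
G1 X88.71 Y218.90
G1 X199.97 Y25.58
M5
G0 X0.00 Y0.00

1 u = 1 mm; y_m = 246.52 − y.

[1] `<path>` closed polygon, #008000→cut S770 F845: (89.07,202.36) → (197.39,94.83) → (126.32,47.46) → (29.00,210.12) → (58.48,39.01) → (89.07,202.36) (closed)

[2] `<polyline>` open polyline, #ff00ff→score S460 F1503: (42.82,187.05) → (210.33,114.75) → (178.12,191.84) → (67.91,105.08) → (54.79,6.79)

[3] `<path>` open polyline, #ff00ff→score S460 F1503: (80.36,56.09) → (112.97,112.01) → (88.71,218.90) → (199.97,25.58)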